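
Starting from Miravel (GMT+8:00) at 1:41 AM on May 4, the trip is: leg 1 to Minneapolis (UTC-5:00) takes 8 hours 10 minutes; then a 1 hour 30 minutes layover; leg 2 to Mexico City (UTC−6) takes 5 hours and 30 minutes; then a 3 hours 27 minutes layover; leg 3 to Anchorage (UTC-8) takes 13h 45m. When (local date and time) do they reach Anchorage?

6:03 PM on May 4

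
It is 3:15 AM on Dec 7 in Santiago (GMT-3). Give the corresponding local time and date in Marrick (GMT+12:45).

In UTC: 3:15 AM + 3:00 = 6:15 AM on Dec 7.
Marrick is UTC+12:45: 6:15 AM + 12:45 = 7:00 PM on Dec 7.

7:00 PM on December 7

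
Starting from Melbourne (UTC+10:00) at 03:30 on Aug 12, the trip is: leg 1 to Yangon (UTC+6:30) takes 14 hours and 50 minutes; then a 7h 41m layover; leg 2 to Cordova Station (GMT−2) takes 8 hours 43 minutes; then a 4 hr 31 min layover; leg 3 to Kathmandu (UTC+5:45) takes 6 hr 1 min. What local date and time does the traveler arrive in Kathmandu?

17:01 on Aug 13

Convert departure to UTC: 03:30 − 10:00 = 17:30 UTC on Aug 11.
Add 14 hours and 50 minutes leg 1 → 08:20 UTC (Aug 12).
Add 7 hours and 41 minutes layover in Yangon → 16:01 UTC.
Add 8 hours and 43 minutes leg 2 → 00:44 UTC (Aug 13).
Add 4 hours and 31 minutes layover in Cordova Station → 05:15 UTC.
Add 6 hours 1 minute leg 3 → 11:16 UTC.
Kathmandu is UTC+5:45, so local arrival = 11:16 + 5:45 = 17:01 on Aug 13.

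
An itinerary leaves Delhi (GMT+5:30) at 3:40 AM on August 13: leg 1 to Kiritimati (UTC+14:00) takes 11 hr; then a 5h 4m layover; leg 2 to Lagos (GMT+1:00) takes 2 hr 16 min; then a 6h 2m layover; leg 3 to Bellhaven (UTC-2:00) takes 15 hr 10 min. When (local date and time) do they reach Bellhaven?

Convert departure to UTC: 3:40 AM − 5:30 = 10:10 PM UTC on Aug 12.
Add 11 hours leg 1 → 9:10 AM UTC (Aug 13).
Add 5 hours and 4 minutes layover in Kiritimati → 2:14 PM UTC.
Add 2 hours and 16 minutes leg 2 → 4:30 PM UTC.
Add 6 hours 2 minutes layover in Lagos → 10:32 PM UTC.
Add 15 hours and 10 minutes leg 3 → 1:42 PM UTC (Aug 14).
Bellhaven is UTC−2:00, so local arrival = 1:42 PM − 2:00 = 11:42 AM on Aug 14.

11:42 AM on Aug 14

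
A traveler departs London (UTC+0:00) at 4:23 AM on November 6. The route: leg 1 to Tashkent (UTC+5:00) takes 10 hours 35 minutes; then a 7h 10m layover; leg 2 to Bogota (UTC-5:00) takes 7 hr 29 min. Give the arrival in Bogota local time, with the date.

12:37 AM on November 7

London is at UTC+0, so departure is already 4:23 AM UTC on Nov 6.
Add 10 hours 35 minutes leg 1 → 2:58 PM UTC.
Add 7 hours 10 minutes layover in Tashkent → 10:08 PM UTC.
Add 7 hours 29 minutes leg 2 → 5:37 AM UTC (Nov 7).
Bogota is UTC−5:00, so local arrival = 5:37 AM − 5:00 = 12:37 AM on Nov 7.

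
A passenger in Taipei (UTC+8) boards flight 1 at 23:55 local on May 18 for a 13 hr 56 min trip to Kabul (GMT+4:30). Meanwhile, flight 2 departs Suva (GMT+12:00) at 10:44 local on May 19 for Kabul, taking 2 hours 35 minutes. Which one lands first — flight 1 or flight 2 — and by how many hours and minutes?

the second, by 4 hours 32 minutes

Flight 1 in UTC: 23:55 − 8:00 = 15:55 on May 18.
+13 hours and 56 minutes → arrive 05:51 UTC on May 19.
Flight 2 in UTC: 10:44 − 12:00 = 22:44 on May 18.
+2 hours 35 minutes → arrive 01:19 UTC on May 19.
Flight 2 lands earlier by 4 hours 32 minutes.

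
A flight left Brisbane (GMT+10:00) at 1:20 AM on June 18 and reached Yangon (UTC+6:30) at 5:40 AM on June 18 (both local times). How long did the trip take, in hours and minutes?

7 hours 50 minutes

Yangon is 3:30 behind Brisbane.
Clock-face elapsed time (ignoring zones) is 4 hours 20 minutes.
Actual elapsed = 4 hours 20 minutes + 3:30 = 7 hours 50 minutes.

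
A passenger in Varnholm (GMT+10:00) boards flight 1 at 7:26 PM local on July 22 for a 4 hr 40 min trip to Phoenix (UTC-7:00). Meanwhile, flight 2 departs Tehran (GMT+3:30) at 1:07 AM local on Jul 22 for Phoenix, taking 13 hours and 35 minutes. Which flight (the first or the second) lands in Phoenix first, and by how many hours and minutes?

Flight 1 in UTC: 7:26 PM − 10:00 = 9:26 AM on Jul 22.
+4 hours 40 minutes → arrive 2:06 PM UTC on Jul 22.
Flight 2 in UTC: 1:07 AM − 3:30 = 9:37 PM on Jul 21.
+13 hours 35 minutes → arrive 11:12 AM UTC on Jul 22.
Flight 2 lands earlier by 2 hours 54 minutes.

the second, by 2 hours 54 minutes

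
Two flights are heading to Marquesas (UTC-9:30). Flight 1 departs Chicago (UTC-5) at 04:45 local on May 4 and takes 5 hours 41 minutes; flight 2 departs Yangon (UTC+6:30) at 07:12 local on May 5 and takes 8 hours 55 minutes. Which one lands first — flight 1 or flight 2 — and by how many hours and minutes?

the first, by 18 hours 11 minutes

Flight 1 in UTC: 04:45 + 5:00 = 09:45 on May 4.
+5 hours 41 minutes → arrive 15:26 UTC on May 4.
Flight 2 in UTC: 07:12 − 6:30 = 00:42 on May 5.
+8 hours and 55 minutes → arrive 09:37 UTC on May 5.
Flight 1 lands earlier by 18 hours 11 minutes.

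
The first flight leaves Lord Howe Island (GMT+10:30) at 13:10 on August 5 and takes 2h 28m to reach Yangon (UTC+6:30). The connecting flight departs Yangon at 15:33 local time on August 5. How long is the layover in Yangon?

Convert departure to UTC: 13:10 − 10:30 = 02:40 UTC on Aug 5.
Add 2 hours and 28 minutes flight time → 05:08 UTC.
Yangon is UTC+6:30, so local arrival = 05:08 + 6:30 = 11:38 on Aug 5.
Layover = 15:33 − 11:38 = 3 hours 55 minutes.

3 hours 55 minutes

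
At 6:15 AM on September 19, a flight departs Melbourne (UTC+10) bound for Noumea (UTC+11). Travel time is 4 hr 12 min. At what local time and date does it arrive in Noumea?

Convert departure to UTC: 6:15 AM − 10:00 = 8:15 PM UTC on Sep 18.
Add 4 hours 12 minutes travel time → 12:27 AM UTC (Sep 19).
Noumea is UTC+11:00, so local arrival = 12:27 AM + 11:00 = 11:27 AM on Sep 19.

11:27 AM on September 19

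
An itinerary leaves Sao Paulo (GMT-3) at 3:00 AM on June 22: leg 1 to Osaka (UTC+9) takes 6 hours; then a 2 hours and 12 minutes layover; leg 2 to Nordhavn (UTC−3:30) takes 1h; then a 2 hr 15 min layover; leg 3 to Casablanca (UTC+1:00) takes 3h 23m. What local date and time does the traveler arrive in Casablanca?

Convert departure to UTC: 3:00 AM + 3:00 = 6:00 AM UTC on Jun 22.
Add 6 hours leg 1 → 12:00 PM UTC.
Add 2 hours 12 minutes layover in Osaka → 2:12 PM UTC.
Add 1 hour leg 2 → 3:12 PM UTC.
Add 2 hours 15 minutes layover in Nordhavn → 5:27 PM UTC.
Add 3 hours 23 minutes leg 3 → 8:50 PM UTC.
Casablanca is UTC+1:00, so local arrival = 8:50 PM + 1:00 = 9:50 PM on Jun 22.

9:50 PM on June 22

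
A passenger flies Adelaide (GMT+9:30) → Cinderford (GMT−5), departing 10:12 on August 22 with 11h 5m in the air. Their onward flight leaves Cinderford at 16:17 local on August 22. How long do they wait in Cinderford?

Convert departure to UTC: 10:12 − 9:30 = 00:42 UTC on Aug 22.
Add 11 hours 5 minutes flight time → 11:47 UTC.
Cinderford is UTC−5:00, so local arrival = 11:47 − 5:00 = 06:47 on Aug 22.
Layover = 16:17 − 06:47 = 9 hours 30 minutes.

9 hours 30 minutes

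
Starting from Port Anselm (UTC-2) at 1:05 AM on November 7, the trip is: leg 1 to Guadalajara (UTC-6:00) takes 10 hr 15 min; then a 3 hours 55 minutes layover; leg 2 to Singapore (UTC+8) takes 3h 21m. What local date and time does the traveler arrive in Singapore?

4:36 AM on November 8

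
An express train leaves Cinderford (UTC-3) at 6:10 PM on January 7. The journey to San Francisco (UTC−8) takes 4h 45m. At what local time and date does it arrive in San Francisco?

5:55 PM on January 7

Convert departure to UTC: 6:10 PM + 3:00 = 9:10 PM UTC on Jan 7.
Add 4 hours 45 minutes travel time → 1:55 AM UTC (Jan 8).
San Francisco is UTC−8:00, so local arrival = 1:55 AM − 8:00 = 5:55 PM on Jan 7.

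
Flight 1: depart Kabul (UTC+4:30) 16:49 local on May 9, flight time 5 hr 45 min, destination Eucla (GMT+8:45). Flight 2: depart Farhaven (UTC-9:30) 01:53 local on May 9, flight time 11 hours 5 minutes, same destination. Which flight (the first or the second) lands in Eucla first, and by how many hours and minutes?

Flight 1 in UTC: 16:49 − 4:30 = 12:19 on May 9.
+5 hours and 45 minutes → arrive 18:04 UTC on May 9.
Flight 2 in UTC: 01:53 + 9:30 = 11:23 on May 9.
+11 hours 5 minutes → arrive 22:28 UTC on May 9.
Flight 1 lands earlier by 4 hours 24 minutes.

the first, by 4 hours 24 minutes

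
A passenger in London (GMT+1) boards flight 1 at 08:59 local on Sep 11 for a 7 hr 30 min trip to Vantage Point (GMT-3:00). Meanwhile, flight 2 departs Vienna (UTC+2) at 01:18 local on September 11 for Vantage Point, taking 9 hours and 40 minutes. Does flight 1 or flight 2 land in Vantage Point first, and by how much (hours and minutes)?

the second, by 6 hours 31 minutes

Flight 1 in UTC: 08:59 − 1:00 = 07:59 on Sep 11.
+7 hours 30 minutes → arrive 15:29 UTC on Sep 11.
Flight 2 in UTC: 01:18 − 2:00 = 23:18 on Sep 10.
+9 hours 40 minutes → arrive 08:58 UTC on Sep 11.
Flight 2 lands earlier by 6 hours 31 minutes.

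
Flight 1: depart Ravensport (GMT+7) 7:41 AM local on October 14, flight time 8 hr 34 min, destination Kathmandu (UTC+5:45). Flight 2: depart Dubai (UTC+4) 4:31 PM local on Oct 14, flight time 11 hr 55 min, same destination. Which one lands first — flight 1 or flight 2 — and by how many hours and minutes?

the first, by 15 hours 11 minutes

Flight 1 in UTC: 7:41 AM − 7:00 = 12:41 AM on Oct 14.
+8 hours and 34 minutes → arrive 9:15 AM UTC on Oct 14.
Flight 2 in UTC: 4:31 PM − 4:00 = 12:31 PM on Oct 14.
+11 hours 55 minutes → arrive 12:26 AM UTC on Oct 15.
Flight 1 lands earlier by 15 hours 11 minutes.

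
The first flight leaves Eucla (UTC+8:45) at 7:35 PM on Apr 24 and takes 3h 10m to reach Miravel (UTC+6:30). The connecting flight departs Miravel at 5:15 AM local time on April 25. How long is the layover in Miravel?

Convert departure to UTC: 7:35 PM − 8:45 = 10:50 AM UTC on Apr 24.
Add 3 hours 10 minutes flight time → 2:00 PM UTC.
Miravel is UTC+6:30, so local arrival = 2:00 PM + 6:30 = 8:30 PM on Apr 24.
Layover = 5:15 AM − 8:30 PM (+1 day) = 8 hours 45 minutes.

8 hours 45 minutes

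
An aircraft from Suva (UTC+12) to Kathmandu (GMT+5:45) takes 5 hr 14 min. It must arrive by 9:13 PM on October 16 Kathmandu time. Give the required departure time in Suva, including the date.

10:14 PM on October 16

Target arrival in UTC: 9:13 PM − 5:45 = 3:28 PM on Oct 16.
Subtract 5 hours 14 minutes → departure 10:14 AM UTC on Oct 16.
Suva is UTC+12:00: 10:14 AM + 12:00 = 10:14 PM on Oct 16.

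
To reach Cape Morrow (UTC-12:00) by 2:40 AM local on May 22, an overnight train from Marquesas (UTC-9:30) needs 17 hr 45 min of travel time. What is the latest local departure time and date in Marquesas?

11:25 AM on May 21

Target arrival in UTC: 2:40 AM + 12:00 = 2:40 PM on May 22.
Subtract 17 hours and 45 minutes → departure 8:55 PM UTC on May 21.
Marquesas is UTC−9:30: 8:55 PM − 9:30 = 11:25 AM on May 21.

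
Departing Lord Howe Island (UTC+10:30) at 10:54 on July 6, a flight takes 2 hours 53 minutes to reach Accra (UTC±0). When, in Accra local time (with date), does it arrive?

03:17 on July 6

Accra is 10:30 behind Lord Howe Island.
After 2 hours and 53 minutes it is 13:47 in Lord Howe Island.
Shift by the zone difference: 13:47 − 10:30 = 03:17 on Jul 6 in Accra.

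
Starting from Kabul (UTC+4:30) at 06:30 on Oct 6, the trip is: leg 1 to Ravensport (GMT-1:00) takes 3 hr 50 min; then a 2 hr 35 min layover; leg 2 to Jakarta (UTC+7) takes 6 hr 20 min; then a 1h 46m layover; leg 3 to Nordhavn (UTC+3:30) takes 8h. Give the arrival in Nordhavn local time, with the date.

Convert departure to UTC: 06:30 − 4:30 = 02:00 UTC on Oct 6.
Add 3 hours and 50 minutes leg 1 → 05:50 UTC.
Add 2 hours 35 minutes layover in Ravensport → 08:25 UTC.
Add 6 hours and 20 minutes leg 2 → 14:45 UTC.
Add 1 hour and 46 minutes layover in Jakarta → 16:31 UTC.
Add 8 hours leg 3 → 00:31 UTC (Oct 7).
Nordhavn is UTC+3:30, so local arrival = 00:31 + 3:30 = 04:01 on Oct 7.

04:01 on Oct 7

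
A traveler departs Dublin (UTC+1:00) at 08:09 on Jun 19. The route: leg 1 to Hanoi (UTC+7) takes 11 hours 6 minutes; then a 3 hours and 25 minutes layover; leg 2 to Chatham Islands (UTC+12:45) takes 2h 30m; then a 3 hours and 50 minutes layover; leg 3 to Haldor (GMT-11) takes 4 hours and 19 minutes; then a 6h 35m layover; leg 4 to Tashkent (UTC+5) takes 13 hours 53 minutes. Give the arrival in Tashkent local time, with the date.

Convert departure to UTC: 08:09 − 1:00 = 07:09 UTC on Jun 19.
Add 11 hours and 6 minutes leg 1 → 18:15 UTC.
Add 3 hours 25 minutes layover in Hanoi → 21:40 UTC.
Add 2 hours and 30 minutes leg 2 → 00:10 UTC (Jun 20).
Add 3 hours and 50 minutes layover in Chatham Islands → 04:00 UTC.
Add 4 hours 19 minutes leg 3 → 08:19 UTC.
Add 6 hours and 35 minutes layover in Haldor → 14:54 UTC.
Add 13 hours 53 minutes leg 4 → 04:47 UTC (Jun 21).
Tashkent is UTC+5:00, so local arrival = 04:47 + 5:00 = 09:47 on Jun 21.

09:47 on June 21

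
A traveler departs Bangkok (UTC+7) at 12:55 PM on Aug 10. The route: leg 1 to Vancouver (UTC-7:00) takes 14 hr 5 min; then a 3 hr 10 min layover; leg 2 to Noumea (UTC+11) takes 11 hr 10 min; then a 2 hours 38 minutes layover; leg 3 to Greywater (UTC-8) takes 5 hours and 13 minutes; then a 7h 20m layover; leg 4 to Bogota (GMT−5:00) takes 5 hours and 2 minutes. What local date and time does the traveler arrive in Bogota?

1:33 AM on Aug 12

Convert departure to UTC: 12:55 PM − 7:00 = 5:55 AM UTC on Aug 10.
Add 14 hours and 5 minutes leg 1 → 8:00 PM UTC.
Add 3 hours 10 minutes layover in Vancouver → 11:10 PM UTC.
Add 11 hours 10 minutes leg 2 → 10:20 AM UTC (Aug 11).
Add 2 hours 38 minutes layover in Noumea → 12:58 PM UTC.
Add 5 hours and 13 minutes leg 3 → 6:11 PM UTC.
Add 7 hours 20 minutes layover in Greywater → 1:31 AM UTC (Aug 12).
Add 5 hours and 2 minutes leg 4 → 6:33 AM UTC.
Bogota is UTC−5:00, so local arrival = 6:33 AM − 5:00 = 1:33 AM on Aug 12.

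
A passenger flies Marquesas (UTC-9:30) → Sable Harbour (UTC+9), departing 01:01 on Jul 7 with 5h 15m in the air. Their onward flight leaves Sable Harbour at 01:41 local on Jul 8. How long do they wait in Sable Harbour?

Convert departure to UTC: 01:01 + 9:30 = 10:31 UTC on Jul 7.
Add 5 hours 15 minutes flight time → 15:46 UTC.
Sable Harbour is UTC+9:00, so local arrival = 15:46 + 9:00 = 00:46 on Jul 8.
Layover = 01:41 − 00:46 = 55 minutes.

55 minutes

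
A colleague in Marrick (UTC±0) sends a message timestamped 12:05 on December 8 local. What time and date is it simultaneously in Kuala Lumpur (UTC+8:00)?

Marrick is UTC+0 so that is 12:05 UTC.
Kuala Lumpur is UTC+8:00: 12:05 + 8:00 = 20:05 on Dec 8.

20:05 on Dec 8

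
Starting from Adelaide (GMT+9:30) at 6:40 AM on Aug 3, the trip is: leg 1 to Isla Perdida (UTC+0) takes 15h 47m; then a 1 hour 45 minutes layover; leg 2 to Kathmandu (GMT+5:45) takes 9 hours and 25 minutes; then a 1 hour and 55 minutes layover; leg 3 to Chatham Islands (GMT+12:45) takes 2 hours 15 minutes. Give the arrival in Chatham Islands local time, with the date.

5:02 PM on Aug 4

Convert departure to UTC: 6:40 AM − 9:30 = 9:10 PM UTC on Aug 2.
Add 15 hours 47 minutes leg 1 → 12:57 PM UTC (Aug 3).
Add 1 hour 45 minutes layover in Isla Perdida → 2:42 PM UTC.
Add 9 hours and 25 minutes leg 2 → 12:07 AM UTC (Aug 4).
Add 1 hour 55 minutes layover in Kathmandu → 2:02 AM UTC.
Add 2 hours and 15 minutes leg 3 → 4:17 AM UTC.
Chatham Islands is UTC+12:45, so local arrival = 4:17 AM + 12:45 = 5:02 PM on Aug 4.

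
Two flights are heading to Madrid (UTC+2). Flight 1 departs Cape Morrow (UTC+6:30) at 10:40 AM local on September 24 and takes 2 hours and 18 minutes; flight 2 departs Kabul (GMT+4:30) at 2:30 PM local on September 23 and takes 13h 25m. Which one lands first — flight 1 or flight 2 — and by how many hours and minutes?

the second, by 7 hours 3 minutes

Flight 1 in UTC: 10:40 AM − 6:30 = 4:10 AM on Sep 24.
+2 hours 18 minutes → arrive 6:28 AM UTC on Sep 24.
Flight 2 in UTC: 2:30 PM − 4:30 = 10:00 AM on Sep 23.
+13 hours and 25 minutes → arrive 11:25 PM UTC on Sep 23.
Flight 2 lands earlier by 7 hours 3 minutes.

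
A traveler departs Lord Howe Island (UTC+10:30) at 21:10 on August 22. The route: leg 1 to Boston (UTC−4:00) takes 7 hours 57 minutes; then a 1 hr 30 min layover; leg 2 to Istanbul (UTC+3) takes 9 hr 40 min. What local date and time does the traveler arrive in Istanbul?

08:47 on Aug 23

Convert departure to UTC: 21:10 − 10:30 = 10:40 UTC on Aug 22.
Add 7 hours 57 minutes leg 1 → 18:37 UTC.
Add 1 hour and 30 minutes layover in Boston → 20:07 UTC.
Add 9 hours and 40 minutes leg 2 → 05:47 UTC (Aug 23).
Istanbul is UTC+3:00, so local arrival = 05:47 + 3:00 = 08:47 on Aug 23.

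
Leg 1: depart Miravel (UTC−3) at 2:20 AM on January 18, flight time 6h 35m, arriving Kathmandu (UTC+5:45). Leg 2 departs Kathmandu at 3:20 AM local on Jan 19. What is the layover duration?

9 hours 40 minutes

Convert departure to UTC: 2:20 AM + 3:00 = 5:20 AM UTC on Jan 18.
Add 6 hours and 35 minutes flight time → 11:55 AM UTC.
Kathmandu is UTC+5:45, so local arrival = 11:55 AM + 5:45 = 5:40 PM on Jan 18.
Layover = 3:20 AM − 5:40 PM (+1 day) = 9 hours 40 minutes.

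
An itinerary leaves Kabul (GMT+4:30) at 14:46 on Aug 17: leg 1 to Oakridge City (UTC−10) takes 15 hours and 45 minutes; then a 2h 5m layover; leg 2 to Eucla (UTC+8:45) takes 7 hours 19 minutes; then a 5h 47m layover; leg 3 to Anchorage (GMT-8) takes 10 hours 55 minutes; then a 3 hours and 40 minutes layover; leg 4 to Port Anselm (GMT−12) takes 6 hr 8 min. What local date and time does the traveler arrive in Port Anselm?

01:55 on August 19

Convert departure to UTC: 14:46 − 4:30 = 10:16 UTC on Aug 17.
Add 15 hours 45 minutes leg 1 → 02:01 UTC (Aug 18).
Add 2 hours 5 minutes layover in Oakridge City → 04:06 UTC.
Add 7 hours 19 minutes leg 2 → 11:25 UTC.
Add 5 hours 47 minutes layover in Eucla → 17:12 UTC.
Add 10 hours and 55 minutes leg 3 → 04:07 UTC (Aug 19).
Add 3 hours 40 minutes layover in Anchorage → 07:47 UTC.
Add 6 hours 8 minutes leg 4 → 13:55 UTC.
Port Anselm is UTC−12:00, so local arrival = 13:55 − 12:00 = 01:55 on Aug 19.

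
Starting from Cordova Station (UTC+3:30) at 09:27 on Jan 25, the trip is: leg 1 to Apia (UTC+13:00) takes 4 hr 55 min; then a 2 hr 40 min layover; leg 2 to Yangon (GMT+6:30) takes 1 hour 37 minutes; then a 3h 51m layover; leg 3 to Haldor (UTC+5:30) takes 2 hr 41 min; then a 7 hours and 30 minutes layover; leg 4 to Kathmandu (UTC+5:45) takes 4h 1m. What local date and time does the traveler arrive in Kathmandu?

Convert departure to UTC: 09:27 − 3:30 = 05:57 UTC on Jan 25.
Add 4 hours 55 minutes leg 1 → 10:52 UTC.
Add 2 hours 40 minutes layover in Apia → 13:32 UTC.
Add 1 hour and 37 minutes leg 2 → 15:09 UTC.
Add 3 hours 51 minutes layover in Yangon → 19:00 UTC.
Add 2 hours and 41 minutes leg 3 → 21:41 UTC.
Add 7 hours and 30 minutes layover in Haldor → 05:11 UTC (Jan 26).
Add 4 hours 1 minute leg 4 → 09:12 UTC.
Kathmandu is UTC+5:45, so local arrival = 09:12 + 5:45 = 14:57 on Jan 26.

14:57 on January 26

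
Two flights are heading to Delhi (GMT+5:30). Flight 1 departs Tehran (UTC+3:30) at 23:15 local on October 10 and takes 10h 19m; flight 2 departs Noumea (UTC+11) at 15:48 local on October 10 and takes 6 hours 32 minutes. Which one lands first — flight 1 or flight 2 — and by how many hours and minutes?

Flight 1 in UTC: 23:15 − 3:30 = 19:45 on Oct 10.
+10 hours 19 minutes → arrive 06:04 UTC on Oct 11.
Flight 2 in UTC: 15:48 − 11:00 = 04:48 on Oct 10.
+6 hours and 32 minutes → arrive 11:20 UTC on Oct 10.
Flight 2 lands earlier by 18 hours 44 minutes.

the second, by 18 hours 44 minutes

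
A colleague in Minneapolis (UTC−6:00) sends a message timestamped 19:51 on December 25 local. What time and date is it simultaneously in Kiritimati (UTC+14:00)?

15:51 on Dec 26

In UTC: 19:51 + 6:00 = 01:51 on Dec 26.
Kiritimati is UTC+14:00: 01:51 + 14:00 = 15:51 on Dec 26.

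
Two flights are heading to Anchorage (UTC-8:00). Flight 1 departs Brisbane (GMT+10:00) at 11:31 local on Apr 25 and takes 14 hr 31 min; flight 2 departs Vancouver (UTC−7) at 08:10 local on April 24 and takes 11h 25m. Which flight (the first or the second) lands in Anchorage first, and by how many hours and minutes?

the second, by 13 hours 27 minutes

Flight 1 in UTC: 11:31 − 10:00 = 01:31 on Apr 25.
+14 hours and 31 minutes → arrive 16:02 UTC on Apr 25.
Flight 2 in UTC: 08:10 + 7:00 = 15:10 on Apr 24.
+11 hours 25 minutes → arrive 02:35 UTC on Apr 25.
Flight 2 lands earlier by 13 hours 27 minutes.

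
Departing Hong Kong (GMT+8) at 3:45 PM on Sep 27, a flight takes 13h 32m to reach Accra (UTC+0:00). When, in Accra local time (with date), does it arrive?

9:17 PM on September 27

Convert departure to UTC: 3:45 PM − 8:00 = 7:45 AM UTC on Sep 27.
Add 13 hours and 32 minutes travel time → 9:17 PM UTC.
Accra is UTC+0, so local arrival is the same: 9:17 PM on Sep 27.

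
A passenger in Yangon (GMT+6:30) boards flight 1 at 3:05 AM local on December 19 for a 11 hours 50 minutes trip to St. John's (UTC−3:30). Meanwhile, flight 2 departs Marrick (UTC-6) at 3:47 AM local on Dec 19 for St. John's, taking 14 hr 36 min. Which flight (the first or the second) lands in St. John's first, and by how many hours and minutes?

Flight 1 in UTC: 3:05 AM − 6:30 = 8:35 PM on Dec 18.
+11 hours and 50 minutes → arrive 8:25 AM UTC on Dec 19.
Flight 2 in UTC: 3:47 AM + 6:00 = 9:47 AM on Dec 19.
+14 hours and 36 minutes → arrive 12:23 AM UTC on Dec 20.
Flight 1 lands earlier by 15 hours 58 minutes.

the first, by 15 hours 58 minutes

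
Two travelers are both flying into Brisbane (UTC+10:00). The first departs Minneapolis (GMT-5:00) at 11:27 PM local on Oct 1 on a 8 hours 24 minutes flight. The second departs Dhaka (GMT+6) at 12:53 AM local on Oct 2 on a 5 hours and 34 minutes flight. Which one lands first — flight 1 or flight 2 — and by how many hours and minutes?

the second, by 12 hours 24 minutes

Flight 1 in UTC: 11:27 PM + 5:00 = 4:27 AM on Oct 2.
+8 hours and 24 minutes → arrive 12:51 PM UTC on Oct 2.
Flight 2 in UTC: 12:53 AM − 6:00 = 6:53 PM on Oct 1.
+5 hours 34 minutes → arrive 12:27 AM UTC on Oct 2.
Flight 2 lands earlier by 12 hours 24 minutes.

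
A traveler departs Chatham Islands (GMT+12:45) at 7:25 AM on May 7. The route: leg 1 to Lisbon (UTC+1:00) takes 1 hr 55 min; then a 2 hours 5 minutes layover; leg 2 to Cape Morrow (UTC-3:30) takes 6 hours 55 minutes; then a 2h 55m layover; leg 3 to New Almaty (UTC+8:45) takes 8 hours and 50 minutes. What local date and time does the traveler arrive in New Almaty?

2:05 AM on May 8

Convert departure to UTC: 7:25 AM − 12:45 = 6:40 PM UTC on May 6.
Add 1 hour 55 minutes leg 1 → 8:35 PM UTC.
Add 2 hours and 5 minutes layover in Lisbon → 10:40 PM UTC.
Add 6 hours 55 minutes leg 2 → 5:35 AM UTC (May 7).
Add 2 hours 55 minutes layover in Cape Morrow → 8:30 AM UTC.
Add 8 hours and 50 minutes leg 3 → 5:20 PM UTC.
New Almaty is UTC+8:45, so local arrival = 5:20 PM + 8:45 = 2:05 AM on May 8.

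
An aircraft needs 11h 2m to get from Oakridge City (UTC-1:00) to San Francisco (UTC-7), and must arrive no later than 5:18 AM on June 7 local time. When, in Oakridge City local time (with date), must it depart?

12:16 AM on June 7

Target arrival in UTC: 5:18 AM + 7:00 = 12:18 PM on Jun 7.
Subtract 11 hours 2 minutes → departure 1:16 AM UTC on Jun 7.
Oakridge City is UTC−1:00: 1:16 AM − 1:00 = 12:16 AM on Jun 7.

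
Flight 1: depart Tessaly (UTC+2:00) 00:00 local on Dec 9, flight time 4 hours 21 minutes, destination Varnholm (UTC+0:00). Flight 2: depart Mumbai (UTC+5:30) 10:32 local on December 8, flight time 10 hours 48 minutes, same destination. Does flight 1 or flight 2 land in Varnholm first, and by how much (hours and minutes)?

Flight 1 in UTC: 00:00 − 2:00 = 22:00 on Dec 8.
+4 hours and 21 minutes → arrive 02:21 UTC on Dec 9.
Flight 2 in UTC: 10:32 − 5:30 = 05:02 on Dec 8.
+10 hours and 48 minutes → arrive 15:50 UTC on Dec 8.
Flight 2 lands earlier by 10 hours 31 minutes.

the second, by 10 hours 31 minutes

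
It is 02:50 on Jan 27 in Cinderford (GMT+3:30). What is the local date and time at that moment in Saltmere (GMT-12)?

11:20 on Jan 26

Saltmere is 15:30 behind Cinderford.
Shift by the zone difference: 02:50 − 15:30 = 11:20 on Jan 26 in Saltmere.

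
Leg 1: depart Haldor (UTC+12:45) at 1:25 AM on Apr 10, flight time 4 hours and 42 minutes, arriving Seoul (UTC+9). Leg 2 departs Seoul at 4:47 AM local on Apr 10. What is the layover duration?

Convert departure to UTC: 1:25 AM − 12:45 = 12:40 PM UTC on Apr 9.
Add 4 hours 42 minutes flight time → 5:22 PM UTC.
Seoul is UTC+9:00, so local arrival = 5:22 PM + 9:00 = 2:22 AM on Apr 10.
Layover = 4:47 AM − 2:22 AM = 2 hours 25 minutes.

2 hours 25 minutes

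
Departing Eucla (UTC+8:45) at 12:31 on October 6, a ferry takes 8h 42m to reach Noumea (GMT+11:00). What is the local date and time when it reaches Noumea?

Convert departure to UTC: 12:31 − 8:45 = 03:46 UTC on Oct 6.
Add 8 hours 42 minutes travel time → 12:28 UTC.
Noumea is UTC+11:00, so local arrival = 12:28 + 11:00 = 23:28 on Oct 6.

23:28 on Oct 6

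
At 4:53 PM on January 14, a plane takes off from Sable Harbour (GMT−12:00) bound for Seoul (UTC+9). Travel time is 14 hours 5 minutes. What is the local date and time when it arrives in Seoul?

3:58 AM on January 16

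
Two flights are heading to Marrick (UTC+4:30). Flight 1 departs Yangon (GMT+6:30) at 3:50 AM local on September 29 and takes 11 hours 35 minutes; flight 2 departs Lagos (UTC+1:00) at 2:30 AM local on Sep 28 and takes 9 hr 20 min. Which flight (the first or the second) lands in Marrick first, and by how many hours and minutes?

Flight 1 in UTC: 3:50 AM − 6:30 = 9:20 PM on Sep 28.
+11 hours 35 minutes → arrive 8:55 AM UTC on Sep 29.
Flight 2 in UTC: 2:30 AM − 1:00 = 1:30 AM on Sep 28.
+9 hours 20 minutes → arrive 10:50 AM UTC on Sep 28.
Flight 2 lands earlier by 22 hours 5 minutes.

the second, by 22 hours 5 minutes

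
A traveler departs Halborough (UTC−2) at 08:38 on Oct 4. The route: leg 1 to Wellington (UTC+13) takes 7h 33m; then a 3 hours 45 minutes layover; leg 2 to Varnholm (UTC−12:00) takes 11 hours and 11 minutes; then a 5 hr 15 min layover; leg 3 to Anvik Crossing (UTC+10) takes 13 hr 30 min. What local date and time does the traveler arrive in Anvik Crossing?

13:52 on Oct 6

Convert departure to UTC: 08:38 + 2:00 = 10:38 UTC on Oct 4.
Add 7 hours and 33 minutes leg 1 → 18:11 UTC.
Add 3 hours 45 minutes layover in Wellington → 21:56 UTC.
Add 11 hours and 11 minutes leg 2 → 09:07 UTC (Oct 5).
Add 5 hours 15 minutes layover in Varnholm → 14:22 UTC.
Add 13 hours 30 minutes leg 3 → 03:52 UTC (Oct 6).
Anvik Crossing is UTC+10:00, so local arrival = 03:52 + 10:00 = 13:52 on Oct 6.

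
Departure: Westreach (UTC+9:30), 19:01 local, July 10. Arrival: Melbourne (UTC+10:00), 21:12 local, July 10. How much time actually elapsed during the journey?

1 hour 41 minutes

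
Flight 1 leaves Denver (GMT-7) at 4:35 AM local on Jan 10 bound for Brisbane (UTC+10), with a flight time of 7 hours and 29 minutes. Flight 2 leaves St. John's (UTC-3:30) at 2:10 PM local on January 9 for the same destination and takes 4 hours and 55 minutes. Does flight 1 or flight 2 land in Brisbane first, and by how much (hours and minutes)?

Flight 1 in UTC: 4:35 AM + 7:00 = 11:35 AM on Jan 10.
+7 hours and 29 minutes → arrive 7:04 PM UTC on Jan 10.
Flight 2 in UTC: 2:10 PM + 3:30 = 5:40 PM on Jan 9.
+4 hours 55 minutes → arrive 10:35 PM UTC on Jan 9.
Flight 2 lands earlier by 20 hours 29 minutes.

the second, by 20 hours 29 minutes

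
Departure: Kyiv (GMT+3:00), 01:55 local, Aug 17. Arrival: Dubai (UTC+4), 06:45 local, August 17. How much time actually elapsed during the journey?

3 hours 50 minutes

Dubai is 1:00 ahead of Kyiv.
Clock-face elapsed time (ignoring zones) is 4 hours 50 minutes.
Actual elapsed = 4 hours 50 minutes − 1:00 = 3 hours 50 minutes.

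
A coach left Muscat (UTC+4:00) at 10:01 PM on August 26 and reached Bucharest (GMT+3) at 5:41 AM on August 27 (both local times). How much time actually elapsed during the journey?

8 hours 40 minutes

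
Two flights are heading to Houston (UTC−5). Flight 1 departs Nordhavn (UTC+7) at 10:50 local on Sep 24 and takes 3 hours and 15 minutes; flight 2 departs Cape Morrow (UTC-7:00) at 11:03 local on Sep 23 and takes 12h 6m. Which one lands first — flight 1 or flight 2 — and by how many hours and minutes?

Flight 1 in UTC: 10:50 − 7:00 = 03:50 on Sep 24.
+3 hours 15 minutes → arrive 07:05 UTC on Sep 24.
Flight 2 in UTC: 11:03 + 7:00 = 18:03 on Sep 23.
+12 hours and 6 minutes → arrive 06:09 UTC on Sep 24.
Flight 2 lands earlier by 56 minutes.

the second, by 56 minutes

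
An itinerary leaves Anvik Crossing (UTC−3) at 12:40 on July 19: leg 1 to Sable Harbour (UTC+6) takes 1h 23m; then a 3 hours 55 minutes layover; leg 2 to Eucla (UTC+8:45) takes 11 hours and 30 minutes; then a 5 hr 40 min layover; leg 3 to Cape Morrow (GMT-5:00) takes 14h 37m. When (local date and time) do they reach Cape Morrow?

Convert departure to UTC: 12:40 + 3:00 = 15:40 UTC on Jul 19.
Add 1 hour 23 minutes leg 1 → 17:03 UTC.
Add 3 hours 55 minutes layover in Sable Harbour → 20:58 UTC.
Add 11 hours 30 minutes leg 2 → 08:28 UTC (Jul 20).
Add 5 hours 40 minutes layover in Eucla → 14:08 UTC.
Add 14 hours 37 minutes leg 3 → 04:45 UTC (Jul 21).
Cape Morrow is UTC−5:00, so local arrival = 04:45 − 5:00 = 23:45 on Jul 20.

23:45 on July 20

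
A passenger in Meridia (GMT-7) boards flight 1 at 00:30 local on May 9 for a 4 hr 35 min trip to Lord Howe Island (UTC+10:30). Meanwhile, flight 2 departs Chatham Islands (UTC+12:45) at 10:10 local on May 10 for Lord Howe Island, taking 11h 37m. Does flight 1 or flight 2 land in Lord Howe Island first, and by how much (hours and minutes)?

Flight 1 in UTC: 00:30 + 7:00 = 07:30 on May 9.
+4 hours 35 minutes → arrive 12:05 UTC on May 9.
Flight 2 in UTC: 10:10 − 12:45 = 21:25 on May 9.
+11 hours 37 minutes → arrive 09:02 UTC on May 10.
Flight 1 lands earlier by 20 hours 57 minutes.

the first, by 20 hours 57 minutes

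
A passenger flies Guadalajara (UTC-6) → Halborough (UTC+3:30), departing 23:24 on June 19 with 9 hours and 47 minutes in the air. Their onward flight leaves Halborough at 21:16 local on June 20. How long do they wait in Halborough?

Convert departure to UTC: 23:24 + 6:00 = 05:24 UTC on Jun 20.
Add 9 hours and 47 minutes flight time → 15:11 UTC.
Halborough is UTC+3:30, so local arrival = 15:11 + 3:30 = 18:41 on Jun 20.
Layover = 21:16 − 18:41 = 2 hours 35 minutes.

2 hours 35 minutes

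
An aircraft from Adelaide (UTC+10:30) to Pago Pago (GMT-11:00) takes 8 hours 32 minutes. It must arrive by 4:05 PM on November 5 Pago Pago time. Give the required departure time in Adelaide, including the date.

5:03 AM on November 6

Target arrival in UTC: 4:05 PM + 11:00 = 3:05 AM on Nov 6.
Subtract 8 hours and 32 minutes → departure 6:33 PM UTC on Nov 5.
Adelaide is UTC+10:30: 6:33 PM + 10:30 = 5:03 AM on Nov 6.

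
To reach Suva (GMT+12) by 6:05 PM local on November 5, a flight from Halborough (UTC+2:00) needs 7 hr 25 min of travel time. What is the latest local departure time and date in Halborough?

Target arrival in UTC: 6:05 PM − 12:00 = 6:05 AM on Nov 5.
Subtract 7 hours and 25 minutes → departure 10:40 PM UTC on Nov 4.
Halborough is UTC+2:00: 10:40 PM + 2:00 = 12:40 AM on Nov 5.

12:40 AM on November 5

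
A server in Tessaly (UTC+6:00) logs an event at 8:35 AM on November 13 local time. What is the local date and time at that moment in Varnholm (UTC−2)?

12:35 AM on November 13

In UTC: 8:35 AM − 6:00 = 2:35 AM on Nov 13.
Varnholm is UTC−2:00: 2:35 AM − 2:00 = 12:35 AM on Nov 13.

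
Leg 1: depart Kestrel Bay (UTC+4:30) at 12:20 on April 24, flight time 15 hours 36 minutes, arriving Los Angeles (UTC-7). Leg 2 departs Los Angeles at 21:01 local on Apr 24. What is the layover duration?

Convert departure to UTC: 12:20 − 4:30 = 07:50 UTC on Apr 24.
Add 15 hours and 36 minutes flight time → 23:26 UTC.
Los Angeles is UTC−7:00, so local arrival = 23:26 − 7:00 = 16:26 on Apr 24.
Layover = 21:01 − 16:26 = 4 hours 35 minutes.

4 hours 35 minutes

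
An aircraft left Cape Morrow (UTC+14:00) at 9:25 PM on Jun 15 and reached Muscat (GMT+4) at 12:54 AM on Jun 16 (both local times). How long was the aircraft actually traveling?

Departure in UTC: 9:25 PM − 14:00 = 7:25 AM on Jun 15.
Arrival in UTC: 12:54 AM − 4:00 = 8:54 PM on Jun 15.
Elapsed = 8:54 PM − 7:25 AM = 13 hours 29 minutes.

13 hours 29 minutes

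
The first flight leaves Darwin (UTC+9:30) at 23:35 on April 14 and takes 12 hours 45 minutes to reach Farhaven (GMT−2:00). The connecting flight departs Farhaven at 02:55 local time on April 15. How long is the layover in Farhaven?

Convert departure to UTC: 23:35 − 9:30 = 14:05 UTC on Apr 14.
Add 12 hours 45 minutes flight time → 02:50 UTC (Apr 15).
Farhaven is UTC−2:00, so local arrival = 02:50 − 2:00 = 00:50 on Apr 15.
Layover = 02:55 − 00:50 = 2 hours 5 minutes.

2 hours 5 minutes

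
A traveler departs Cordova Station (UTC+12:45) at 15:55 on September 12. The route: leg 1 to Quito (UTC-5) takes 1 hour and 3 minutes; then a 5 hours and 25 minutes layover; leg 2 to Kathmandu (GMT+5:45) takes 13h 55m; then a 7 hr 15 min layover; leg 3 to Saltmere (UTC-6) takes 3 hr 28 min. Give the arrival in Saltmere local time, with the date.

04:16 on September 13

Convert departure to UTC: 15:55 − 12:45 = 03:10 UTC on Sep 12.
Add 1 hour and 3 minutes leg 1 → 04:13 UTC.
Add 5 hours 25 minutes layover in Quito → 09:38 UTC.
Add 13 hours 55 minutes leg 2 → 23:33 UTC.
Add 7 hours and 15 minutes layover in Kathmandu → 06:48 UTC (Sep 13).
Add 3 hours and 28 minutes leg 3 → 10:16 UTC.
Saltmere is UTC−6:00, so local arrival = 10:16 − 6:00 = 04:16 on Sep 13.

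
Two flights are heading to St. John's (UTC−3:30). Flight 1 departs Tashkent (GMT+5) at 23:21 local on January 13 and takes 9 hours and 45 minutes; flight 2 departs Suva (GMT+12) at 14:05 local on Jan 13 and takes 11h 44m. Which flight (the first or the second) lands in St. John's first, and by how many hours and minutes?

the second, by 14 hours 17 minutes

Flight 1 in UTC: 23:21 − 5:00 = 18:21 on Jan 13.
+9 hours 45 minutes → arrive 04:06 UTC on Jan 14.
Flight 2 in UTC: 14:05 − 12:00 = 02:05 on Jan 13.
+11 hours and 44 minutes → arrive 13:49 UTC on Jan 13.
Flight 2 lands earlier by 14 hours 17 minutes.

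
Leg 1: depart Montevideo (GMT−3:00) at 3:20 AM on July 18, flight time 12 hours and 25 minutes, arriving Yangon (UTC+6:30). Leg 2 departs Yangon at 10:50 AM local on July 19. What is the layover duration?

9 hours 35 minutes

Convert departure to UTC: 3:20 AM + 3:00 = 6:20 AM UTC on Jul 18.
Add 12 hours 25 minutes flight time → 6:45 PM UTC.
Yangon is UTC+6:30, so local arrival = 6:45 PM + 6:30 = 1:15 AM on Jul 19.
Layover = 10:50 AM − 1:15 AM = 9 hours 35 minutes.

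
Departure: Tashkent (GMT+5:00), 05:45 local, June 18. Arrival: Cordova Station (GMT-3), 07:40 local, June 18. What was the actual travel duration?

Departure in UTC: 05:45 − 5:00 = 00:45 on Jun 18.
Arrival in UTC: 07:40 + 3:00 = 10:40 on Jun 18.
Elapsed = 10:40 − 00:45 = 9 hours 55 minutes.

9 hours 55 minutes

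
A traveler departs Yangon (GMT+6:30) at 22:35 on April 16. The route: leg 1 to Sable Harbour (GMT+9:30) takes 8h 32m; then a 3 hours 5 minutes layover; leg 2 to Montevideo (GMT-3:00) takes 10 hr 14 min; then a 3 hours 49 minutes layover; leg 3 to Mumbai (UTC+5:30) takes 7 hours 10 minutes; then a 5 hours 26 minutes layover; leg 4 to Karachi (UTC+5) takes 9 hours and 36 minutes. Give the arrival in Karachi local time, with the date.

20:57 on April 18

Convert departure to UTC: 22:35 − 6:30 = 16:05 UTC on Apr 16.
Add 8 hours and 32 minutes leg 1 → 00:37 UTC (Apr 17).
Add 3 hours 5 minutes layover in Sable Harbour → 03:42 UTC.
Add 10 hours and 14 minutes leg 2 → 13:56 UTC.
Add 3 hours 49 minutes layover in Montevideo → 17:45 UTC.
Add 7 hours 10 minutes leg 3 → 00:55 UTC (Apr 18).
Add 5 hours 26 minutes layover in Mumbai → 06:21 UTC.
Add 9 hours and 36 minutes leg 4 → 15:57 UTC.
Karachi is UTC+5:00, so local arrival = 15:57 + 5:00 = 20:57 on Apr 18.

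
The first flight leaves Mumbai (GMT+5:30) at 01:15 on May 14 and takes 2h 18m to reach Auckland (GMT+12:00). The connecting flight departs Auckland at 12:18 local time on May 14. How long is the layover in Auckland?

Convert departure to UTC: 01:15 − 5:30 = 19:45 UTC on May 13.
Add 2 hours 18 minutes flight time → 22:03 UTC.
Auckland is UTC+12:00, so local arrival = 22:03 + 12:00 = 10:03 on May 14.
Layover = 12:18 − 10:03 = 2 hours 15 minutes.

2 hours 15 minutes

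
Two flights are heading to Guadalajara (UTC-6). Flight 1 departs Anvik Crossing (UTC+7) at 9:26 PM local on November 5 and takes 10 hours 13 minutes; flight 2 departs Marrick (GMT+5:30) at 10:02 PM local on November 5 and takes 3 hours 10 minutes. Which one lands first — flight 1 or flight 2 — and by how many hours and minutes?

the second, by 4 hours 57 minutes

Flight 1 in UTC: 9:26 PM − 7:00 = 2:26 PM on Nov 5.
+10 hours 13 minutes → arrive 12:39 AM UTC on Nov 6.
Flight 2 in UTC: 10:02 PM − 5:30 = 4:32 PM on Nov 5.
+3 hours 10 minutes → arrive 7:42 PM UTC on Nov 5.
Flight 2 lands earlier by 4 hours 57 minutes.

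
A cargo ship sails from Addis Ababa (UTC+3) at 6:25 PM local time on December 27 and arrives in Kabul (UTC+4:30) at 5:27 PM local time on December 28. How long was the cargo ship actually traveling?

Departure in UTC: 6:25 PM − 3:00 = 3:25 PM on Dec 27.
Arrival in UTC: 5:27 PM − 4:30 = 12:57 PM on Dec 28.
Elapsed = 12:57 PM − 3:25 PM (+1 day) = 21 hours 32 minutes.

21 hours 32 minutes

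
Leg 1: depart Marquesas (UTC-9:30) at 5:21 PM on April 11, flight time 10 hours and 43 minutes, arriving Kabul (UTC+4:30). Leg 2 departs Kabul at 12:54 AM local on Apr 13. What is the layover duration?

6 hours 50 minutes

Convert departure to UTC: 5:21 PM + 9:30 = 2:51 AM UTC on Apr 12.
Add 10 hours and 43 minutes flight time → 1:34 PM UTC.
Kabul is UTC+4:30, so local arrival = 1:34 PM + 4:30 = 6:04 PM on Apr 12.
Layover = 12:54 AM − 6:04 PM (+1 day) = 6 hours 50 minutes.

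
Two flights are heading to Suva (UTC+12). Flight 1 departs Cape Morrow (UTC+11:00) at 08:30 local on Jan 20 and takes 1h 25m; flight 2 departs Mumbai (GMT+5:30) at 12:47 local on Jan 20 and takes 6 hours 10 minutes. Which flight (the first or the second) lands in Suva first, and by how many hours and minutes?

Flight 1 in UTC: 08:30 − 11:00 = 21:30 on Jan 19.
+1 hour 25 minutes → arrive 22:55 UTC on Jan 19.
Flight 2 in UTC: 12:47 − 5:30 = 07:17 on Jan 20.
+6 hours and 10 minutes → arrive 13:27 UTC on Jan 20.
Flight 1 lands earlier by 14 hours 32 minutes.

the first, by 14 hours 32 minutes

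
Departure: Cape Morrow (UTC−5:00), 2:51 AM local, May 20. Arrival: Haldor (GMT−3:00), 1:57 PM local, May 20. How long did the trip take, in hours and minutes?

Haldor is 2:00 ahead of Cape Morrow.
Clock-face elapsed time (ignoring zones) is 11 hours 6 minutes.
Actual elapsed = 11 hours 6 minutes − 2:00 = 9 hours 6 minutes.

9 hours 6 minutes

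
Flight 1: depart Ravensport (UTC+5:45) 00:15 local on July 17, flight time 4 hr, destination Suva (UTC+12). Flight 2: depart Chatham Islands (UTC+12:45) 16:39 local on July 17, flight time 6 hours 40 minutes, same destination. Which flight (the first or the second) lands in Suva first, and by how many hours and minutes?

the first, by 12 hours 4 minutes

Flight 1 in UTC: 00:15 − 5:45 = 18:30 on Jul 16.
+4 hours → arrive 22:30 UTC on Jul 16.
Flight 2 in UTC: 16:39 − 12:45 = 03:54 on Jul 17.
+6 hours and 40 minutes → arrive 10:34 UTC on Jul 17.
Flight 1 lands earlier by 12 hours 4 minutes.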